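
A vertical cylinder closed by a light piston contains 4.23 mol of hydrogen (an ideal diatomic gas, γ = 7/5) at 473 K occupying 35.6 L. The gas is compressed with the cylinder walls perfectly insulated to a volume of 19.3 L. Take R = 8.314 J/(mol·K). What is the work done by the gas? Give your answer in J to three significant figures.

Adiabatic: TV^(γ−1) = const with γ = 7/5.
T₂ = T₁ (V₁/V₂)^(γ−1) = 473 × (35.6/19.3)^0.4 = 473 × 1.277 = 604.3 K.
W_by = nCᵥ(T₁ − T₂) = (4.23)(20.79)(473 − 604.3) = -11540 J.

W ≈ -11500 J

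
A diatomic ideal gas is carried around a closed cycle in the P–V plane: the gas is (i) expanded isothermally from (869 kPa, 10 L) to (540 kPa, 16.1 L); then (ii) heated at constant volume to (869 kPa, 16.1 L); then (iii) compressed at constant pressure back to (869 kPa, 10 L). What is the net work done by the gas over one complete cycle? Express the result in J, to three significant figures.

Leg (i): W = PᵢVᵢ ln(V_f/Vᵢ) = (8690) ln(16.1/10) = 4138 J.
Leg (ii): W = 0.
Leg (iii): W = PΔV = (869)(10 − 16.1) = -5301 J.
W_net = 4138 − 5301 = -1162 J.

W_net ≈ -1160 J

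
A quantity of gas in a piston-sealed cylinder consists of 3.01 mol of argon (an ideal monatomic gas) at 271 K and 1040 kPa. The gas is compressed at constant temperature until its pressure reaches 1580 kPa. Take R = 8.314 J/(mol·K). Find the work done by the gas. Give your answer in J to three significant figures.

W ≈ -2840 J

Isothermal process: W = nRT ln(V₂/V₁) = nRT ln(P₁/P₂).
W = (3.01)(8.314)(271) × ln(1040/1580)
  = 6782 × ln(0.6582) = 6782 × -0.4182
W_by_gas = -2836 J.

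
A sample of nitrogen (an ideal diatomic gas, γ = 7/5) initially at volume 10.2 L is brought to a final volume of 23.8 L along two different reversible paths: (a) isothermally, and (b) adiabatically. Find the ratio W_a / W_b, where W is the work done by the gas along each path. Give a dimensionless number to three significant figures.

W_a / W_b ≈ 1.18

Path (a) isothermal: W = P₁V₁ ln(V₂/V₁) → W_a/(P₁V₁) = 0.8473.
Path (b) adiabatic: W = P₁V₁(1 − (V₁/V₂)^(γ−1))/(γ−1) → W_b/(P₁V₁) = 0.7186.
W_a / W_b = 0.8473 / 0.7186 = 1.179.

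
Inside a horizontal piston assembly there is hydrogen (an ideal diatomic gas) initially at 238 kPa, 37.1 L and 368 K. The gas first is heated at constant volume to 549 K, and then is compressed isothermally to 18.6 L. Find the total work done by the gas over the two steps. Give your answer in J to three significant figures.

Step 1 (isochoric): W = 0 (constant volume).
After step 1: P = 355.1 kPa (V unchanged).
Step 2 (isothermal): W = P₁V₁ ln(V₂/V₁) = (13173) ln(18.6/37.1) = -9095 J.
W_total = 0 − 9095 = -9095 J.

W_total ≈ -9100 J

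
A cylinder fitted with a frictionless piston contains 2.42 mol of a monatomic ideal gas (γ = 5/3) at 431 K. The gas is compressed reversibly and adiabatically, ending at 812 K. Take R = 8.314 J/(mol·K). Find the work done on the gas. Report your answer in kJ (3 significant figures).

W ≈ 11.5 kJ

Adiabatic ⇒ Q = 0, so W_by = −ΔU = nCᵥ(T₁ − T₂).
Cᵥ = 3R/2 = 12.47 J/(mol·K).
W = (2.42)(12.47)(431 − 812) = -11499 J.
Work on gas = −W_by = 11499 J.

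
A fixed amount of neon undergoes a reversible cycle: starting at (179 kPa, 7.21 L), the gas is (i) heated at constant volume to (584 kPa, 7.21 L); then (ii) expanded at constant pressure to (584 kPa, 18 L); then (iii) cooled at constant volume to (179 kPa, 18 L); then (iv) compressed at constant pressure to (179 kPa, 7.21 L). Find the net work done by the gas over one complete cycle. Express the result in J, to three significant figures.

W_net ≈ 4370 J

Constant-volume legs do no work.
W(ii) = (584)(18 − 7.21) = 6301 J; W(iv) = (179)(7.21 − 18) = -1931 J.
W_net = 6301 − 1931 = 4370 J (the clockwise enclosed area).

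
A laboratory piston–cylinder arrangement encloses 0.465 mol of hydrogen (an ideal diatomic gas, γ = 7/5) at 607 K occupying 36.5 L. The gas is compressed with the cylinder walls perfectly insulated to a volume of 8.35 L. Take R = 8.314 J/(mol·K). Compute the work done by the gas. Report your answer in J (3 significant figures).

Adiabatic: TV^(γ−1) = const with γ = 7/5.
T₂ = T₁ (V₁/V₂)^(γ−1) = 607 × (36.5/8.35)^0.4 = 607 × 1.804 = 1095 K.
W_by = nCᵥ(T₁ − T₂) = (0.465)(20.79)(607 − 1095) = -4717 J.

W ≈ -4720 J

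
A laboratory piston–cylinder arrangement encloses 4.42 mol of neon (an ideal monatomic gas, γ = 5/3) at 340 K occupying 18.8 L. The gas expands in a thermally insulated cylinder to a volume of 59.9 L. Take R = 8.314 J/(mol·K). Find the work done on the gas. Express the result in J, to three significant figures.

Adiabatic: TV^(γ−1) = const with γ = 5/3.
T₂ = T₁ (V₁/V₂)^(γ−1) = 340 × (18.8/59.9)^0.667 = 340 × 0.4618 = 157 K.
W_by = nCᵥ(T₁ − T₂) = (4.42)(12.47)(340 − 157) = 10086 J.
Work on gas = −W_by = -10086 J.

W ≈ -10100 J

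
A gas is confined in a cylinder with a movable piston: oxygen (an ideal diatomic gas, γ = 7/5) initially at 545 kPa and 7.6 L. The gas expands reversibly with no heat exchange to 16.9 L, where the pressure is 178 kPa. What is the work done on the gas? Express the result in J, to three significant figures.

W ≈ -2830 J

Adiabatic: W = (P₁V₁ − P₂V₂)/(γ − 1) with γ = 7/5.
P₁V₁ = 4142 J, P₂V₂ = 3008 J.
W = (4142 − 3008) / 0.4 = 2835 J.
Work on gas = −W_by = -2835 J.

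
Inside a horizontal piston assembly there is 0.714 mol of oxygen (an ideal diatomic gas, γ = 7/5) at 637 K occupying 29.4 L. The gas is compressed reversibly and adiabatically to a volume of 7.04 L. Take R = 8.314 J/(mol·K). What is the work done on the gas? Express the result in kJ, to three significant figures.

W ≈ 7.29 kJ

Adiabatic: TV^(γ−1) = const with γ = 7/5.
T₂ = T₁ (V₁/V₂)^(γ−1) = 637 × (29.4/7.04)^0.4 = 637 × 1.771 = 1128 K.
W_by = nCᵥ(T₁ − T₂) = (0.714)(20.79)(637 − 1128) = -7292 J.
Work on gas = −W_by = 7292 J.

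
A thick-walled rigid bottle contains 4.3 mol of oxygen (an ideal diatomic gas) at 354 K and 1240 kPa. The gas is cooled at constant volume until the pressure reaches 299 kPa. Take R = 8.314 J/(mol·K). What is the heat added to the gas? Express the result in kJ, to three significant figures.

Constant volume ⇒ W = 0, so Q = ΔU = nCᵥΔT with Cᵥ = 5R/2 = 20.79 J/(mol·K).
At constant V, T₂/T₁ = P₂/P₁ ⇒ ΔT = T₁(P₂/P₁ − 1) = 354·(299/1240 − 1) = -268.6 K.
ΔU = (4.3)(20.79)(-268.6) = -24010 J.

Q ≈ -24.0 kJ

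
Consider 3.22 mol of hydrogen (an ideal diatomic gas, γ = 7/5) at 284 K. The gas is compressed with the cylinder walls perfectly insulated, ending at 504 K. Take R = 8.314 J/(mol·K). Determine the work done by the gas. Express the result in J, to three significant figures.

Adiabatic ⇒ Q = 0, so W_by = −ΔU = nCᵥ(T₁ − T₂).
Cᵥ = 5R/2 = 20.79 J/(mol·K).
W = (3.22)(20.79)(284 − 504) = -14724 J.

W ≈ -14700 J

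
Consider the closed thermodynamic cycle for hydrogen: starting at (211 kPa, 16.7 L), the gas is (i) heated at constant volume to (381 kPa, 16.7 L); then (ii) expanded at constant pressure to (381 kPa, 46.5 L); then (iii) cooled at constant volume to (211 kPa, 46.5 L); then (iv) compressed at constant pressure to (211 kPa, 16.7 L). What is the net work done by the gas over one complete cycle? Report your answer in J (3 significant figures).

Constant-volume legs do no work.
W(ii) = (381)(46.5 − 16.7) = 11354 J; W(iv) = (211)(16.7 − 46.5) = -6288 J.
W_net = 11354 − 6288 = 5066 J (the clockwise enclosed area).

W_net ≈ 5070 J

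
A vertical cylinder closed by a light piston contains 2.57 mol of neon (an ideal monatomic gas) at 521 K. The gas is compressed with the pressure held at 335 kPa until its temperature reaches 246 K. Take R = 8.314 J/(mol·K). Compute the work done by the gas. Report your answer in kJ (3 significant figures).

Isobaric: W = P ΔV = nR ΔT.
W = (2.57)(8.314)(246 − 521) = -5876 J.

W ≈ -5.88 kJ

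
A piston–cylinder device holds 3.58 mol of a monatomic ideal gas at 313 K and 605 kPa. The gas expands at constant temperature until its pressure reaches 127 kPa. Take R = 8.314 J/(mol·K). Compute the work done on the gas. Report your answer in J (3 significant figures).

Isothermal process: W = nRT ln(V₂/V₁) = nRT ln(P₁/P₂).
W = (3.58)(8.314)(313) × ln(605/127)
  = 9316 × ln(4.764) = 9316 × 1.561
W_by_gas = 14543 J; work on gas = −W_by = -14543 J.

W ≈ -14500 J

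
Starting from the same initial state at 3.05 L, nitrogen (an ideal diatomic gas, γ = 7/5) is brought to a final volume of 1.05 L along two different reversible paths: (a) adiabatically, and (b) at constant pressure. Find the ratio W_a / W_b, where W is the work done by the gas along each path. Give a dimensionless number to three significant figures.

Path (a) adiabatic: W = P₁V₁(1 − (V₁/V₂)^(γ−1))/(γ−1) → W_a/(P₁V₁) = -1.33.
Path (b) isobaric: W = P₁(V₂ − V₁) → W_b/(P₁V₁) = -0.6557.
W_a / W_b = -1.33 / -0.6557 = 2.028.

W_a / W_b ≈ 2.03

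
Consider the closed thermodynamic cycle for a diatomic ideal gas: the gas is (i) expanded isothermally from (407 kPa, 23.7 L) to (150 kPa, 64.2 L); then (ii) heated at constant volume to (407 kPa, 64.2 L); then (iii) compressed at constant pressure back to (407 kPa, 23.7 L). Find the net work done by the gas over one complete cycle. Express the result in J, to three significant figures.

W_net ≈ -6870 J

Leg (i): W = PᵢVᵢ ln(V_f/Vᵢ) = (9646) ln(64.2/23.7) = 9612 J.
Leg (ii): W = 0.
Leg (iii): W = PΔV = (407)(23.7 − 64.2) = -16484 J.
W_net = 9612 − 16484 = -6871 J.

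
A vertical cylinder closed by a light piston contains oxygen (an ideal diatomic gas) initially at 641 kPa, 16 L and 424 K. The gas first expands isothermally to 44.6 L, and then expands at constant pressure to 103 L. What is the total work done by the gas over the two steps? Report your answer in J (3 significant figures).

Step 1 (isothermal): W = P₁V₁ ln(V₂/V₁) = (10256) ln(44.6/16) = 10514 J.
After step 1: P = 230 kPa, V = 44.6 L, T = 424 K.
Step 2 (isobaric): W = PΔV = (230 kPa)(103 − 44.6 L) = 13429 J.
W_total = 10514 + 13429 = 23943 J.

W_total ≈ 23900 J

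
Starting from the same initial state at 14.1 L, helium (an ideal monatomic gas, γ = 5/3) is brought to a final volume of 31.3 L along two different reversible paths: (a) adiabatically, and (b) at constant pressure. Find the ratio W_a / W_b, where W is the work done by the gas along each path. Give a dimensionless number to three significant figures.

W_a / W_b ≈ 0.507

Path (a) adiabatic: W = P₁V₁(1 − (V₁/V₂)^(γ−1))/(γ−1) → W_a/(P₁V₁) = 0.6185.
Path (b) isobaric: W = P₁(V₂ − V₁) → W_b/(P₁V₁) = 1.22.
W_a / W_b = 0.6185 / 1.22 = 0.5071.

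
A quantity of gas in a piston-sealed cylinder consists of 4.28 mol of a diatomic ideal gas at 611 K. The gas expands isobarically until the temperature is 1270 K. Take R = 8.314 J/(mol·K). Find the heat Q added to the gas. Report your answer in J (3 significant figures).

Q ≈ 82100 J

Isobaric: W = nRΔT = (4.28)(8.314)(659) = 23450 J.
ΔU = nCᵥΔT with Cᵥ = 5R/2: ΔU = (4.28)(20.79)(659) = 58625 J.
Q = ΔU + W = 58625 + 23450 = 82074 J.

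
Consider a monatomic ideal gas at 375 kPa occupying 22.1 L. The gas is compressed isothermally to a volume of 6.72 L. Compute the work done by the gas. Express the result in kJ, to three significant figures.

Isothermal: W = nRT ln(V₂/V₁) = P₁V₁ ln(V₂/V₁).
P₁V₁ = (375 kPa)(22.1 L) = 8288 J.
W = 8288 × ln(6.72/22.1) = 8288 × -1.19
W_by_gas = -9866 J.

W ≈ -9.87 kJ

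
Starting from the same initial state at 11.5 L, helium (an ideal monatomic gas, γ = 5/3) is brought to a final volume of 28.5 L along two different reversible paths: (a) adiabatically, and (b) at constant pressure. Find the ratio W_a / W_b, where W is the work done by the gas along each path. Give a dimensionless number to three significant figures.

Path (a) adiabatic: W = P₁V₁(1 − (V₁/V₂)^(γ−1))/(γ−1) → W_a/(P₁V₁) = 0.6809.
Path (b) isobaric: W = P₁(V₂ − V₁) → W_b/(P₁V₁) = 1.478.
W_a / W_b = 0.6809 / 1.478 = 0.4606.

W_a / W_b ≈ 0.461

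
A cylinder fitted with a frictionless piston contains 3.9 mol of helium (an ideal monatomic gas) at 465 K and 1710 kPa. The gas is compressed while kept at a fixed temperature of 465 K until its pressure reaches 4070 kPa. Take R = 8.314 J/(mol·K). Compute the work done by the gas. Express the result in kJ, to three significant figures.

W ≈ -13.1 kJ

Isothermal process: W = nRT ln(V₂/V₁) = nRT ln(P₁/P₂).
W = (3.9)(8.314)(465) × ln(1710/4070)
  = 15077 × ln(0.4201) = 15077 × -0.8671
W_by_gas = -13074 J.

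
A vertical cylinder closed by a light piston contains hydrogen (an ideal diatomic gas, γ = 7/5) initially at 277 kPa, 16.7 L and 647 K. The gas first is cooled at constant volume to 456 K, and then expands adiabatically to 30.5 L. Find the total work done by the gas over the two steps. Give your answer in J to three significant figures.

Step 1 (isochoric): W = 0 (constant volume).
After step 1: P = 195.2 kPa (V unchanged).
Step 2 (adiabatic): W = (P₁V₁ − P₂V₂)/(γ−1) = (3260 − 2562)/0.4 = 1745 J.
W_total = 0 + 1745 = 1745 J.

W_total ≈ 1750 J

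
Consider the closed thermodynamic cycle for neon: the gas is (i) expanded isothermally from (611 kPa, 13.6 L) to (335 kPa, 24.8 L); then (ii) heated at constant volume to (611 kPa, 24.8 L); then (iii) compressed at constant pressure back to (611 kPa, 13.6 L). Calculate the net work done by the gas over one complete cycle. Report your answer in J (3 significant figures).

W_net ≈ -1850 J

Leg (i): W = PᵢVᵢ ln(V_f/Vᵢ) = (8310) ln(24.8/13.6) = 4992 J.
Leg (ii): W = 0.
Leg (iii): W = PΔV = (611)(13.6 − 24.8) = -6843 J.
W_net = 4992 − 6843 = -1851 J.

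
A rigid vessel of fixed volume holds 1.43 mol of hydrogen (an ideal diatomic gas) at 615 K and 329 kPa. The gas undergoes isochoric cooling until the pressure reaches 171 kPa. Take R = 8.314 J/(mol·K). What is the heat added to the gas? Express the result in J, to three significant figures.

Constant volume ⇒ W = 0, so Q = ΔU = nCᵥΔT with Cᵥ = 5R/2 = 20.79 J/(mol·K).
At constant V, T₂/T₁ = P₂/P₁ ⇒ ΔT = T₁(P₂/P₁ − 1) = 615·(171/329 − 1) = -295.3 K.
ΔU = (1.43)(20.79)(-295.3) = -8779 J.

Q ≈ -8780 J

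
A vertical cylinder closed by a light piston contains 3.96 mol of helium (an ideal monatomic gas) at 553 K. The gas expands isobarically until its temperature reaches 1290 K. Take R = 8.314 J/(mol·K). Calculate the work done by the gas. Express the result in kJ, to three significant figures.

Isobaric: W = P ΔV = nR ΔT.
W = (3.96)(8.314)(1290 − 553) = 24265 J.

W ≈ 24.3 kJ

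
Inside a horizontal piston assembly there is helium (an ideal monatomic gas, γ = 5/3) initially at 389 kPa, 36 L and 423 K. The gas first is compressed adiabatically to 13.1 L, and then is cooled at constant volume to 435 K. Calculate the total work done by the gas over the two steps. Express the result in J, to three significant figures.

Step 1 (adiabatic): W = (P₁V₁ − P₂V₂)/(γ−1) = (14004 − 27475)/0.667 = -20207 J.
Step 2 (isochoric): W = 0 (constant volume).
W_total = -20207 + 0 = -20207 J.

W_total ≈ -20200 J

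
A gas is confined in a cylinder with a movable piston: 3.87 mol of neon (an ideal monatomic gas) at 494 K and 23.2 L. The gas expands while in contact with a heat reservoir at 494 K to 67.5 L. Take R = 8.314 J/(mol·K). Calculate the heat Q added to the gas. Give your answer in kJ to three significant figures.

Isothermal ⇒ ΔU = 0, so Q = W = nRT ln(V₂/V₁).
Q = (3.87)(8.314)(494) ln(67.5/23.2) = 15895 × 1.068 = 16975 J.

Q ≈ 17.0 kJ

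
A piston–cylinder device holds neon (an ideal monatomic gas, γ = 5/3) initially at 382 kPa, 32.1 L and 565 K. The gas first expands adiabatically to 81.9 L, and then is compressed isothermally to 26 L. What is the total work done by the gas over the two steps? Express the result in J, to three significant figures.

W_total ≈ 1010 J

Step 1 (adiabatic): W = (P₁V₁ − P₂V₂)/(γ−1) = (12262 − 6567)/0.667 = 8542 J.
After step 1: P = 80.19 kPa, V = 81.9 L, T = 302.6 K.
Step 2 (isothermal): W = P₁V₁ ln(V₂/V₁) = (6567) ln(26/81.9) = -7535 J.
W_total = 8542 − 7535 = 1007 J.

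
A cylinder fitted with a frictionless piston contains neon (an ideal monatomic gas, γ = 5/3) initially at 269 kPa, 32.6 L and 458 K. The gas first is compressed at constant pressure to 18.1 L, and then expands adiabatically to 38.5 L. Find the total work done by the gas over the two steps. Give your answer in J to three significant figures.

Step 1 (isobaric): W = PΔV = (269 kPa)(18.1 − 32.6 L) = -3900 J.
After step 1: P = 269 kPa, V = 18.1 L, T = 254.3 K.
Step 2 (adiabatic): W = (P₁V₁ − P₂V₂)/(γ−1) = (4869 − 2944)/0.667 = 2888 J.
W_total = -3900 + 2888 = -1013 J.

W_total ≈ -1010 J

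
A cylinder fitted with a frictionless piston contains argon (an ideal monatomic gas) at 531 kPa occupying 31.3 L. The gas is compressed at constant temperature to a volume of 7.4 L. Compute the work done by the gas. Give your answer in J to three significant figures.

W ≈ -24000 J

Isothermal: W = nRT ln(V₂/V₁) = P₁V₁ ln(V₂/V₁).
P₁V₁ = (531 kPa)(31.3 L) = 16620 J.
W = 16620 × ln(7.4/31.3) = 16620 × -1.442
W_by_gas = -23969 J.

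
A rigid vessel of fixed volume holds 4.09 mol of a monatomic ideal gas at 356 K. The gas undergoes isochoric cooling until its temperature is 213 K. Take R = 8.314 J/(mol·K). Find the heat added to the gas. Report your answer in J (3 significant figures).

Constant volume ⇒ W = 0, so Q = ΔU = nCᵥΔT with Cᵥ = 3R/2 = 12.47 J/(mol·K).
ΔU = (4.09)(12.47)(213 − 356) = -7294 J.

Q ≈ -7290 J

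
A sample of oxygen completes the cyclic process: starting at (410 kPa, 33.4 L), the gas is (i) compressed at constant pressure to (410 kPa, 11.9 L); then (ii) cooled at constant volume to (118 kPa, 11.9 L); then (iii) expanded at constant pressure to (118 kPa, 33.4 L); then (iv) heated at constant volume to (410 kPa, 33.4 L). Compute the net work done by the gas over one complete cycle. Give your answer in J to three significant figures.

Constant-volume legs do no work.
W(i) = (410)(11.9 − 33.4) = -8815 J; W(iii) = (118)(33.4 − 11.9) = 2537 J.
W_net = -8815 + 2537 = -6278 J (the counter-clockwise enclosed area).

W_net ≈ -6280 J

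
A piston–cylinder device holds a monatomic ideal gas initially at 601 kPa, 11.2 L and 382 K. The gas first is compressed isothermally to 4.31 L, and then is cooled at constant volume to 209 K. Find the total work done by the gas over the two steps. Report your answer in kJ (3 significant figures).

Step 1 (isothermal): W = P₁V₁ ln(V₂/V₁) = (6731) ln(4.31/11.2) = -6428 J.
Step 2 (isochoric): W = 0 (constant volume).
W_total = -6428 + 0 = -6428 J.

W_total ≈ -6.43 kJ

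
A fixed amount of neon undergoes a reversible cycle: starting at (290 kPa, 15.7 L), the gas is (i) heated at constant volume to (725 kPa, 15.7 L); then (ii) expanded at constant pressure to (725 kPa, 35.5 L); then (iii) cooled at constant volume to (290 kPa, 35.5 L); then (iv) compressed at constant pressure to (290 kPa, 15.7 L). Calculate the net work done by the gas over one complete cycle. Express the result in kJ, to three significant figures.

W_net ≈ 8.61 kJ

Constant-volume legs do no work.
W(ii) = (725)(35.5 − 15.7) = 14355 J; W(iv) = (290)(15.7 − 35.5) = -5742 J.
W_net = 14355 − 5742 = 8613 J (the clockwise enclosed area).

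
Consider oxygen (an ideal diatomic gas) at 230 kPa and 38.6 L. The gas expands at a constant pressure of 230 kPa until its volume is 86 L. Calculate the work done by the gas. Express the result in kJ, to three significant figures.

W ≈ 10.9 kJ

Isobaric: W = P ΔV.
W = (230 kPa)(86 − 38.6 L) = (230)(47.4) = 10902 J.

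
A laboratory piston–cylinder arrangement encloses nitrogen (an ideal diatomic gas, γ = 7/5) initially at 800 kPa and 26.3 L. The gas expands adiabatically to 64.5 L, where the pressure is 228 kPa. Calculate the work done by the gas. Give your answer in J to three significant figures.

Adiabatic: W = (P₁V₁ − P₂V₂)/(γ − 1) with γ = 7/5.
P₁V₁ = 21040 J, P₂V₂ = 14706 J.
W = (21040 − 14706) / 0.4 = 15835 J.

W ≈ 15800 J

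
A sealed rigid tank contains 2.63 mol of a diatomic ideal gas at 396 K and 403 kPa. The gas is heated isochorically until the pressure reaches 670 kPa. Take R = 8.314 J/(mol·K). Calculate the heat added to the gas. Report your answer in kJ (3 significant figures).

Q ≈ 14.3 kJ

Constant volume ⇒ W = 0, so Q = ΔU = nCᵥΔT with Cᵥ = 5R/2 = 20.79 J/(mol·K).
At constant V, T₂/T₁ = P₂/P₁ ⇒ ΔT = T₁(P₂/P₁ − 1) = 396·(670/403 − 1) = 262.4 K.
ΔU = (2.63)(20.79)(262.4) = 14342 J.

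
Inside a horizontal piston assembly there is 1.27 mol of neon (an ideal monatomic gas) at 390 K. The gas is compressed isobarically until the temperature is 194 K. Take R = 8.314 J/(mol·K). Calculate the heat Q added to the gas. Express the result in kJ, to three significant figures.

Q ≈ -5.17 kJ

Isobaric: W = nRΔT = (1.27)(8.314)(-196) = -2070 J.
ΔU = nCᵥΔT with Cᵥ = 3R/2: ΔU = (1.27)(12.47)(-196) = -3104 J.
Q = ΔU + W = -3104 − 2070 = -5174 J.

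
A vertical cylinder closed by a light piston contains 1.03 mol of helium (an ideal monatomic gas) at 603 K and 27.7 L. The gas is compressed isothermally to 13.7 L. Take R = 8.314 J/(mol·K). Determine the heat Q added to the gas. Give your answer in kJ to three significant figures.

Isothermal ⇒ ΔU = 0, so Q = W = nRT ln(V₂/V₁).
Q = (1.03)(8.314)(603) ln(13.7/27.7) = 5164 × -0.704 = -3635 J.

Q ≈ -3.64 kJ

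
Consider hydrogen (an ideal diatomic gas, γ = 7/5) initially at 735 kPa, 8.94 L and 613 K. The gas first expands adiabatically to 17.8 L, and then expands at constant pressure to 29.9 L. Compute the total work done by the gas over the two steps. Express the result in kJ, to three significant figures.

Step 1 (adiabatic): W = (P₁V₁ − P₂V₂)/(γ−1) = (6571 − 4989)/0.4 = 3955 J.
After step 1: P = 280.3 kPa, V = 17.8 L, T = 465.4 K.
Step 2 (isobaric): W = PΔV = (280.3 kPa)(29.9 − 17.8 L) = 3391 J.
W_total = 3955 + 3391 = 7347 J.

W_total ≈ 7.35 kJ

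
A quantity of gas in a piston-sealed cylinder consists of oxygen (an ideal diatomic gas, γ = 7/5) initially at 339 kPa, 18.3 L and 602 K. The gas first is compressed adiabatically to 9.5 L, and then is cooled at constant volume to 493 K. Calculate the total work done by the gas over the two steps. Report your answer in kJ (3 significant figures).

Step 1 (adiabatic): W = (P₁V₁ − P₂V₂)/(γ−1) = (6204 − 8064)/0.4 = -4650 J.
Step 2 (isochoric): W = 0 (constant volume).
W_total = -4650 + 0 = -4650 J.

W_total ≈ -4.65 kJ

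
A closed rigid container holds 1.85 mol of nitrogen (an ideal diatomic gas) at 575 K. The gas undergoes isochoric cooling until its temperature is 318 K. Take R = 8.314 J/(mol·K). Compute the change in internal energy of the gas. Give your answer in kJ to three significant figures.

ΔU ≈ -9.88 kJ

Constant volume ⇒ W = 0, so Q = ΔU = nCᵥΔT with Cᵥ = 5R/2 = 20.79 J/(mol·K).
ΔU = (1.85)(20.79)(318 − 575) = -9882 J.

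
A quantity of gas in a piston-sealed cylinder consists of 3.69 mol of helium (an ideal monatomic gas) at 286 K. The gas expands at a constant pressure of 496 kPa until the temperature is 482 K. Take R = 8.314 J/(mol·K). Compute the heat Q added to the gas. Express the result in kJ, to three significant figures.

Q ≈ 15.0 kJ

Isobaric: W = nRΔT = (3.69)(8.314)(196) = 6013 J.
ΔU = nCᵥΔT with Cᵥ = 3R/2: ΔU = (3.69)(12.47)(196) = 9020 J.
Q = ΔU + W = 9020 + 6013 = 15033 J.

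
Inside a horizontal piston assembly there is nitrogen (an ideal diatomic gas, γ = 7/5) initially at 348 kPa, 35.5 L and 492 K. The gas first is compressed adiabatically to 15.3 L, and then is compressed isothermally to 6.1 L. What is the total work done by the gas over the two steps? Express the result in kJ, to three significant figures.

Step 1 (adiabatic): W = (P₁V₁ − P₂V₂)/(γ−1) = (12354 − 17299)/0.4 = -12363 J.
After step 1: P = 1131 kPa, V = 15.3 L, T = 688.9 K.
Step 2 (isothermal): W = P₁V₁ ln(V₂/V₁) = (17299) ln(6.1/15.3) = -15908 J.
W_total = -12363 − 15908 = -28270 J.

W_total ≈ -28.3 kJ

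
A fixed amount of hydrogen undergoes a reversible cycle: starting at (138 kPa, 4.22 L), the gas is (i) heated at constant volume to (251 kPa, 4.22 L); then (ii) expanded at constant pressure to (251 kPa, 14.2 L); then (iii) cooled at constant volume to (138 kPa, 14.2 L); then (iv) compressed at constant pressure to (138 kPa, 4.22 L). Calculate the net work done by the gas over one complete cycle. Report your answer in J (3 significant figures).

Constant-volume legs do no work.
W(ii) = (251)(14.2 − 4.22) = 2505 J; W(iv) = (138)(4.22 − 14.2) = -1377 J.
W_net = 2505 − 1377 = 1128 J (the clockwise enclosed area).

W_net ≈ 1130 J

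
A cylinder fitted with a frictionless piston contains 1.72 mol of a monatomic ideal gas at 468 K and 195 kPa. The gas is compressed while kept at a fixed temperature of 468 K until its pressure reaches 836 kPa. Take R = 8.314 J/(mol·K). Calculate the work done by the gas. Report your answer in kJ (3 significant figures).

Isothermal process: W = nRT ln(V₂/V₁) = nRT ln(P₁/P₂).
W = (1.72)(8.314)(468) × ln(195/836)
  = 6692 × ln(0.2333) = 6692 × -1.456
W_by_gas = -9742 J.

W ≈ -9.74 kJ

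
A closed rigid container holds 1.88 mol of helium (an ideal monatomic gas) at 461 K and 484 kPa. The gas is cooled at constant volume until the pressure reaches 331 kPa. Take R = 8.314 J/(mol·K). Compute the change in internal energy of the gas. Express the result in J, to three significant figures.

ΔU ≈ -3420 J

Constant volume ⇒ W = 0, so Q = ΔU = nCᵥΔT with Cᵥ = 3R/2 = 12.47 J/(mol·K).
At constant V, T₂/T₁ = P₂/P₁ ⇒ ΔT = T₁(P₂/P₁ − 1) = 461·(331/484 − 1) = -145.7 K.
ΔU = (1.88)(12.47)(-145.7) = -3417 J.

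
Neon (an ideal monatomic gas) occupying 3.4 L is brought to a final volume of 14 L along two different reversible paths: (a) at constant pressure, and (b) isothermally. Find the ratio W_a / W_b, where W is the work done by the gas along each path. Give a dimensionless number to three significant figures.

Path (a) isobaric: W = P₁(V₂ − V₁) → W_a/(P₁V₁) = 3.118.
Path (b) isothermal: W = P₁V₁ ln(V₂/V₁) → W_b/(P₁V₁) = 1.415.
W_a / W_b = 3.118 / 1.415 = 2.203.

W_a / W_b ≈ 2.20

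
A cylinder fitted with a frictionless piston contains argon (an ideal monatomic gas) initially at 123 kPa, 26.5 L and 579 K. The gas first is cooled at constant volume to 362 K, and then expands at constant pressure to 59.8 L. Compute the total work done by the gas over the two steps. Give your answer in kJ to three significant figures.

Step 1 (isochoric): W = 0 (constant volume).
After step 1: P = 76.9 kPa (V unchanged).
Step 2 (isobaric): W = PΔV = (76.9 kPa)(59.8 − 26.5 L) = 2561 J.
W_total = 0 + 2561 = 2561 J.

W_total ≈ 2.56 kJ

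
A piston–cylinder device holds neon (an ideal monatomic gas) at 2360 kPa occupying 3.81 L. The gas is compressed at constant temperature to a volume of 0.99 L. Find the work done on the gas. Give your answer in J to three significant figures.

W ≈ 12100 J

Isothermal: W = nRT ln(V₂/V₁) = P₁V₁ ln(V₂/V₁).
P₁V₁ = (2360 kPa)(3.81 L) = 8992 J.
W = 8992 × ln(0.99/3.81) = 8992 × -1.348
W_by_gas = -12118 J; work on gas = −W_by = 12118 J.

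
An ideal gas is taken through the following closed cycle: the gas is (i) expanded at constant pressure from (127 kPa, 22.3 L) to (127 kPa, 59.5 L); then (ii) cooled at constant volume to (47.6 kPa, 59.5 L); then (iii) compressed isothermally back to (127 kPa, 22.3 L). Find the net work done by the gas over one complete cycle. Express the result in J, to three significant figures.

Leg (i): W = PΔV = (127)(59.5 − 22.3) = 4724 J.
Leg (ii): W = 0.
Leg (iii): W = PᵢVᵢ ln(V_f/Vᵢ) = (2832) ln(22.3/59.5) = -2779 J.
W_net = 4724 − 2779 = 1945 J.

W_net ≈ 1940 J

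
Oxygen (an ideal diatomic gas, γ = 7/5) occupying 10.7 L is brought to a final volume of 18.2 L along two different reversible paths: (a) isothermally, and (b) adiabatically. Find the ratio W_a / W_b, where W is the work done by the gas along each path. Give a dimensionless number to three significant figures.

W_a / W_b ≈ 1.11

Path (a) isothermal: W = P₁V₁ ln(V₂/V₁) → W_a/(P₁V₁) = 0.5312.
Path (b) adiabatic: W = P₁V₁(1 − (V₁/V₂)^(γ−1))/(γ−1) → W_b/(P₁V₁) = 0.4785.
W_a / W_b = 0.5312 / 0.4785 = 1.11.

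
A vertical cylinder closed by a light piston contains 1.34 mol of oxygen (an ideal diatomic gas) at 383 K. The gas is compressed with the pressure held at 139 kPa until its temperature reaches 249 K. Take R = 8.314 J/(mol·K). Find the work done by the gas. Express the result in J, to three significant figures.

Isobaric: W = P ΔV = nR ΔT.
W = (1.34)(8.314)(249 − 383) = -1493 J.

W ≈ -1490 J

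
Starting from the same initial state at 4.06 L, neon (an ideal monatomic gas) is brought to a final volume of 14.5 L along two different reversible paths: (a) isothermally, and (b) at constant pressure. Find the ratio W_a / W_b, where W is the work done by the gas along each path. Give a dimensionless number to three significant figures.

Path (a) isothermal: W = P₁V₁ ln(V₂/V₁) → W_a/(P₁V₁) = 1.273.
Path (b) isobaric: W = P₁(V₂ − V₁) → W_b/(P₁V₁) = 2.571.
W_a / W_b = 1.273 / 2.571 = 0.495.

W_a / W_b ≈ 0.495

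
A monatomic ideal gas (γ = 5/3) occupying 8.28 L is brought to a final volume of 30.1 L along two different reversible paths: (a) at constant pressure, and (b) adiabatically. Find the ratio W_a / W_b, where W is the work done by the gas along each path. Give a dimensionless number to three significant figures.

W_a / W_b ≈ 3.04

Path (a) isobaric: W = P₁(V₂ − V₁) → W_a/(P₁V₁) = 2.635.
Path (b) adiabatic: W = P₁V₁(1 − (V₁/V₂)^(γ−1))/(γ−1) → W_b/(P₁V₁) = 0.8655.
W_a / W_b = 2.635 / 0.8655 = 3.045.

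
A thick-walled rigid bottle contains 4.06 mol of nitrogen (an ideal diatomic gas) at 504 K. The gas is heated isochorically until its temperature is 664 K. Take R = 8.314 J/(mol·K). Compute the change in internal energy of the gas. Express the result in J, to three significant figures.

Constant volume ⇒ W = 0, so Q = ΔU = nCᵥΔT with Cᵥ = 5R/2 = 20.79 J/(mol·K).
ΔU = (4.06)(20.79)(664 − 504) = 13502 J.

ΔU ≈ 13500 J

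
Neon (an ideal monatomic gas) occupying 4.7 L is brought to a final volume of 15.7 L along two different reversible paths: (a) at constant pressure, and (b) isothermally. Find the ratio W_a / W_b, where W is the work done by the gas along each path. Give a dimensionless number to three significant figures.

W_a / W_b ≈ 1.94

Path (a) isobaric: W = P₁(V₂ − V₁) → W_a/(P₁V₁) = 2.34.
Path (b) isothermal: W = P₁V₁ ln(V₂/V₁) → W_b/(P₁V₁) = 1.206.
W_a / W_b = 2.34 / 1.206 = 1.94.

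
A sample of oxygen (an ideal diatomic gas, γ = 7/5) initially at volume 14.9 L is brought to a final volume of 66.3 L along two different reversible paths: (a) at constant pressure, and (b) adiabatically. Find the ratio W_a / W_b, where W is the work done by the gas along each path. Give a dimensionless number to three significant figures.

Path (a) isobaric: W = P₁(V₂ − V₁) → W_a/(P₁V₁) = 3.45.
Path (b) adiabatic: W = P₁V₁(1 − (V₁/V₂)^(γ−1))/(γ−1) → W_b/(P₁V₁) = 1.124.
W_a / W_b = 3.45 / 1.124 = 3.069.

W_a / W_b ≈ 3.07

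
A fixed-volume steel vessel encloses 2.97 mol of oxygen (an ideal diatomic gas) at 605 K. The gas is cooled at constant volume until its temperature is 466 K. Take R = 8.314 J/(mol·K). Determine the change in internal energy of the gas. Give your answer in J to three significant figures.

Constant volume ⇒ W = 0, so Q = ΔU = nCᵥΔT with Cᵥ = 5R/2 = 20.79 J/(mol·K).
ΔU = (2.97)(20.79)(466 − 605) = -8581 J.

ΔU ≈ -8580 J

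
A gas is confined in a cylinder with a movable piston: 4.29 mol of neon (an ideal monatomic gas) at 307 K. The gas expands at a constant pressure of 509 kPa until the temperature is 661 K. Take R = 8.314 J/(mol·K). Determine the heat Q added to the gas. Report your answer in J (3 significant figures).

Q ≈ 31600 J

Isobaric: W = nRΔT = (4.29)(8.314)(354) = 12626 J.
ΔU = nCᵥΔT with Cᵥ = 3R/2: ΔU = (4.29)(12.47)(354) = 18939 J.
Q = ΔU + W = 18939 + 12626 = 31565 J.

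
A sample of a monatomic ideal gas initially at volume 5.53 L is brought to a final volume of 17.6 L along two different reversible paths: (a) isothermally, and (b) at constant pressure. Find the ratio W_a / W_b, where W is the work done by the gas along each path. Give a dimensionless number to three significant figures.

W_a / W_b ≈ 0.530

Path (a) isothermal: W = P₁V₁ ln(V₂/V₁) → W_a/(P₁V₁) = 1.158.
Path (b) isobaric: W = P₁(V₂ − V₁) → W_b/(P₁V₁) = 2.183.
W_a / W_b = 1.158 / 2.183 = 0.5304.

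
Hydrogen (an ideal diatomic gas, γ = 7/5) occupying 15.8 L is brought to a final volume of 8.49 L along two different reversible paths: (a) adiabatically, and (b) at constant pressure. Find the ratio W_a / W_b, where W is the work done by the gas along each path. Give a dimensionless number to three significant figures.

W_a / W_b ≈ 1.52

Path (a) adiabatic: W = P₁V₁(1 − (V₁/V₂)^(γ−1))/(γ−1) → W_a/(P₁V₁) = -0.7051.
Path (b) isobaric: W = P₁(V₂ − V₁) → W_b/(P₁V₁) = -0.4627.
W_a / W_b = -0.7051 / -0.4627 = 1.524.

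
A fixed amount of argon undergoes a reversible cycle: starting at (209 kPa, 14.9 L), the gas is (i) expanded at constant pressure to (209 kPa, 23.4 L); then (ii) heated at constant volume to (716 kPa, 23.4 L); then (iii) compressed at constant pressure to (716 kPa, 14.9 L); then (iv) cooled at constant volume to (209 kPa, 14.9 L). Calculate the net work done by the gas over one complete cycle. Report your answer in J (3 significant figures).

Constant-volume legs do no work.
W(i) = (209)(23.4 − 14.9) = 1776 J; W(iii) = (716)(14.9 − 23.4) = -6086 J.
W_net = 1776 − 6086 = -4310 J (the counter-clockwise enclosed area).

W_net ≈ -4310 J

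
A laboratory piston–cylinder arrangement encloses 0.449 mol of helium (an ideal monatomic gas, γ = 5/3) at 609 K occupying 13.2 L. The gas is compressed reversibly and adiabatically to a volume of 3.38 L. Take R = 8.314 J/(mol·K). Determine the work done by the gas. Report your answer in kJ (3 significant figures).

Adiabatic: TV^(γ−1) = const with γ = 5/3.
T₂ = T₁ (V₁/V₂)^(γ−1) = 609 × (13.2/3.38)^0.667 = 609 × 2.48 = 1510 K.
W_by = nCᵥ(T₁ − T₂) = (0.449)(12.47)(609 − 1510) = -5047 J.

W ≈ -5.05 kJ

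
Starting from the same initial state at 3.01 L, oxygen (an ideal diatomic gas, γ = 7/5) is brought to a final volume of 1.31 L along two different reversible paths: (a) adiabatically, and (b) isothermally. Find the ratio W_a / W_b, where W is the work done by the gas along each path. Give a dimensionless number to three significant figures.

W_a / W_b ≈ 1.19

Path (a) adiabatic: W = P₁V₁(1 − (V₁/V₂)^(γ−1))/(γ−1) → W_a/(P₁V₁) = -0.987.
Path (b) isothermal: W = P₁V₁ ln(V₂/V₁) → W_b/(P₁V₁) = -0.8319.
W_a / W_b = -0.987 / -0.8319 = 1.186.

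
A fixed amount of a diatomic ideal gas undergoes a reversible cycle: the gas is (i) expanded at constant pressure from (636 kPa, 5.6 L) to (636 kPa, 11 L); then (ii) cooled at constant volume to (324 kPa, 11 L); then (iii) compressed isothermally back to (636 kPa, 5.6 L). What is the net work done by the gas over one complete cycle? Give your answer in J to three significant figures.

W_net ≈ 1030 J

Leg (i): W = PΔV = (636)(11 − 5.6) = 3434 J.
Leg (ii): W = 0.
Leg (iii): W = PᵢVᵢ ln(V_f/Vᵢ) = (3564) ln(5.6/11) = -2406 J.
W_net = 3434 − 2406 = 1028 J.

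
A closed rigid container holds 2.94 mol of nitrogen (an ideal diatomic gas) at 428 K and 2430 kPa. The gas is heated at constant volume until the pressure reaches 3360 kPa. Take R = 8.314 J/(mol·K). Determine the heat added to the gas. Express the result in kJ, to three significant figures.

Q ≈ 10.0 kJ

Constant volume ⇒ W = 0, so Q = ΔU = nCᵥΔT with Cᵥ = 5R/2 = 20.79 J/(mol·K).
At constant V, T₂/T₁ = P₂/P₁ ⇒ ΔT = T₁(P₂/P₁ − 1) = 428·(3360/2430 − 1) = 163.8 K.
ΔU = (2.94)(20.79)(163.8) = 10010 J.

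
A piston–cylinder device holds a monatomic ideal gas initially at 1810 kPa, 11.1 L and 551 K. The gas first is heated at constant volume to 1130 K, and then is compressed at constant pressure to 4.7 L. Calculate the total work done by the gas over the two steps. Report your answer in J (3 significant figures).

Step 1 (isochoric): W = 0 (constant volume).
After step 1: P = 3712 kPa (V unchanged).
Step 2 (isobaric): W = PΔV = (3712 kPa)(4.7 − 11.1 L) = -23757 J.
W_total = 0 − 23757 = -23757 J.

W_total ≈ -23800 J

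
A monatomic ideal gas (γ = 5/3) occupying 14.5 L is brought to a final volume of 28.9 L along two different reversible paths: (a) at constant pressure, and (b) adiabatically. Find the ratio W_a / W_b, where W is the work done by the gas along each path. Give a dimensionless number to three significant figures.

W_a / W_b ≈ 1.80

Path (a) isobaric: W = P₁(V₂ − V₁) → W_a/(P₁V₁) = 0.9931.
Path (b) adiabatic: W = P₁V₁(1 − (V₁/V₂)^(γ−1))/(γ−1) → W_b/(P₁V₁) = 0.5529.
W_a / W_b = 0.9931 / 0.5529 = 1.796.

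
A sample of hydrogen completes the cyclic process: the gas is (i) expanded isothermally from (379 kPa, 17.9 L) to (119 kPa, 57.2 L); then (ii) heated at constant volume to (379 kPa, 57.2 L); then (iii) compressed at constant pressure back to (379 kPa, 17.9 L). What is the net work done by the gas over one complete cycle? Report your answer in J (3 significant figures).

W_net ≈ -7010 J

Leg (i): W = PᵢVᵢ ln(V_f/Vᵢ) = (6784) ln(57.2/17.9) = 7881 J.
Leg (ii): W = 0.
Leg (iii): W = PΔV = (379)(17.9 − 57.2) = -14895 J.
W_net = 7881 − 14895 = -7013 J.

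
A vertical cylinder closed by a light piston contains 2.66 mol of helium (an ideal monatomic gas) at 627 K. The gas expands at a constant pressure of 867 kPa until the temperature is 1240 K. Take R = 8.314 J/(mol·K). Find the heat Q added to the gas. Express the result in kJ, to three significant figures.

Isobaric: W = nRΔT = (2.66)(8.314)(613) = 13557 J.
ΔU = nCᵥΔT with Cᵥ = 3R/2: ΔU = (2.66)(12.47)(613) = 20335 J.
Q = ΔU + W = 20335 + 13557 = 33892 J.

Q ≈ 33.9 kJ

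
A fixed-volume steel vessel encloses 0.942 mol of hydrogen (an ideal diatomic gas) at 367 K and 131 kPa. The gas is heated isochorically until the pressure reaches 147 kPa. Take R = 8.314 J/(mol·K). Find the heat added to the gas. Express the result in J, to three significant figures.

Constant volume ⇒ W = 0, so Q = ΔU = nCᵥΔT with Cᵥ = 5R/2 = 20.79 J/(mol·K).
At constant V, T₂/T₁ = P₂/P₁ ⇒ ΔT = T₁(P₂/P₁ − 1) = 367·(147/131 − 1) = 44.82 K.
ΔU = (0.942)(20.79)(44.82) = 877.6 J.

Q ≈ 878 J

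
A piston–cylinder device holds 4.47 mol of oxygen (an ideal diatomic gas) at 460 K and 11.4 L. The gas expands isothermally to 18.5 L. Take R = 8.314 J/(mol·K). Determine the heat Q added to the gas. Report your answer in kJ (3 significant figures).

Isothermal ⇒ ΔU = 0, so Q = W = nRT ln(V₂/V₁).
Q = (4.47)(8.314)(460) ln(18.5/11.4) = 17095 × 0.4842 = 8277 J.

Q ≈ 8.28 kJ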